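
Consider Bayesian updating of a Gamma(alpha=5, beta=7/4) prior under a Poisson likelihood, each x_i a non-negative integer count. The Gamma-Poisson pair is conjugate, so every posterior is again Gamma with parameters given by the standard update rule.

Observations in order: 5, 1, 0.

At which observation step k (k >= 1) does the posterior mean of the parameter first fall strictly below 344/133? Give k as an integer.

obs 1: x=5 → posterior Gamma(10, 11/4)
obs 2: x=1 → posterior Gamma(11, 15/4)
obs 3: x=0 → posterior Gamma(11, 19/4)

k = 3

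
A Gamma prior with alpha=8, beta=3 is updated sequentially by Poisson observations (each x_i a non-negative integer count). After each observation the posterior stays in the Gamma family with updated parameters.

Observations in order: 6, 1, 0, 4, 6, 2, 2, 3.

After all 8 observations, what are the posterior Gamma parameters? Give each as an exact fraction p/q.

obs 1: x=6 → posterior Gamma(14, 4)
obs 2: x=1 → posterior Gamma(15, 5)
obs 3: x=0 → posterior Gamma(15, 6)
obs 4: x=4 → posterior Gamma(19, 7)
obs 5: x=6 → posterior Gamma(25, 8)
obs 6: x=2 → posterior Gamma(27, 9)
obs 7: x=2 → posterior Gamma(29, 10)
obs 8: x=3 → posterior Gamma(32, 11)

alpha=32, beta=11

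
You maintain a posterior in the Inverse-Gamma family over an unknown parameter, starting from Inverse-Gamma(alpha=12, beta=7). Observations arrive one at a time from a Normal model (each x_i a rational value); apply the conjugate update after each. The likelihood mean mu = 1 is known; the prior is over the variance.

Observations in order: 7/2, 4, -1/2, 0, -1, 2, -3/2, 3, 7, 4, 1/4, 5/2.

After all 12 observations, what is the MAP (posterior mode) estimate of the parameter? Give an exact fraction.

obs 1: x=7/2 → posterior Inverse-Gamma(25/2, 81/8)
obs 2: x=4 → posterior Inverse-Gamma(13, 117/8)
obs 3: x=-1/2 → posterior Inverse-Gamma(27/2, 63/4)
obs 4: x=0 → posterior Inverse-Gamma(14, 65/4)
obs 5: x=-1 → posterior Inverse-Gamma(29/2, 73/4)
obs 6: x=2 → posterior Inverse-Gamma(15, 75/4)
obs 7: x=-3/2 → posterior Inverse-Gamma(31/2, 175/8)
obs 8: x=3 → posterior Inverse-Gamma(16, 191/8)
obs 9: x=7 → posterior Inverse-Gamma(33/2, 335/8)
obs 10: x=4 → posterior Inverse-Gamma(17, 371/8)
obs 11: x=1/4 → posterior Inverse-Gamma(35/2, 1493/32)
obs 12: x=5/2 → posterior Inverse-Gamma(18, 1529/32)

1529/608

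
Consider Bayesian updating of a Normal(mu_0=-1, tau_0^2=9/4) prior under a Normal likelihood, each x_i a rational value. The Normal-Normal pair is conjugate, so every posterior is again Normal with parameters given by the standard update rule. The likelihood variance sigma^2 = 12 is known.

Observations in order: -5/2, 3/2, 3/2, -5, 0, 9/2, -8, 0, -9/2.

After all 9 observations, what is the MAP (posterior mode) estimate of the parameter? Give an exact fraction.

-107/86

obs 1: x=-5/2 → posterior Normal(-47/38, 36/19)
obs 2: x=3/2 → posterior Normal(-19/22, 18/11)
obs 3: x=3/2 → posterior Normal(-29/50, 36/25)
obs 4: x=-5 → posterior Normal(-59/56, 9/7)
obs 5: x=0 → posterior Normal(-59/62, 36/31)
obs 6: x=9/2 → posterior Normal(-8/17, 18/17)
obs 7: x=-8 → posterior Normal(-40/37, 36/37)
obs 8: x=0 → posterior Normal(-1, 9/10)
obs 9: x=-9/2 → posterior Normal(-107/86, 36/43)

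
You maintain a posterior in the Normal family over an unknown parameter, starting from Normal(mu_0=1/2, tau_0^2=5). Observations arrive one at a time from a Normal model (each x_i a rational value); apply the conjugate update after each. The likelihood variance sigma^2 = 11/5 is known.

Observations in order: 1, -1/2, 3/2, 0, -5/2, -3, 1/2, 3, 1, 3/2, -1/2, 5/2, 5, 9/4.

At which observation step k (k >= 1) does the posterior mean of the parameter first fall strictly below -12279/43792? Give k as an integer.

obs 1: x=1 → posterior Normal(61/72, 55/36)
obs 2: x=-1/2 → posterior Normal(18/61, 55/61)
obs 3: x=3/2 → posterior Normal(111/172, 55/86)
obs 4: x=0 → posterior Normal(1/2, 55/111)
obs 5: x=-5/2 → posterior Normal(-7/136, 55/136)
obs 6: x=-3 → posterior Normal(-82/161, 55/161)
obs 7: x=1/2 → posterior Normal(-139/372, 55/186)
obs 8: x=3 → posterior Normal(11/422, 55/211)
obs 9: x=1 → posterior Normal(61/472, 55/236)
obs 10: x=3/2 → posterior Normal(68/261, 55/261)
obs 11: x=-1/2 → posterior Normal(111/572, 5/26)
obs 12: x=5/2 → posterior Normal(118/311, 55/311)
obs 13: x=5 → posterior Normal(81/112, 55/336)
obs 14: x=9/4 → posterior Normal(63/76, 55/361)

k = 6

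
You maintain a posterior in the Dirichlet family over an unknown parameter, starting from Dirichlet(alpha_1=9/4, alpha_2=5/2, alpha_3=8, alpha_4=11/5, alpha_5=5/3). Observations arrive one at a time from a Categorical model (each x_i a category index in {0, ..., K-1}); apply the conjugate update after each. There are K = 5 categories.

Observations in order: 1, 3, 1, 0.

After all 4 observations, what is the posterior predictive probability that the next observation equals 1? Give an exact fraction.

270/1237

obs 1: x=1 → posterior Dirichlet(9/4, 7/2, 8, 11/5, 5/3)
obs 2: x=3 → posterior Dirichlet(9/4, 7/2, 8, 16/5, 5/3)
obs 3: x=1 → posterior Dirichlet(9/4, 9/2, 8, 16/5, 5/3)
obs 4: x=0 → posterior Dirichlet(13/4, 9/2, 8, 16/5, 5/3)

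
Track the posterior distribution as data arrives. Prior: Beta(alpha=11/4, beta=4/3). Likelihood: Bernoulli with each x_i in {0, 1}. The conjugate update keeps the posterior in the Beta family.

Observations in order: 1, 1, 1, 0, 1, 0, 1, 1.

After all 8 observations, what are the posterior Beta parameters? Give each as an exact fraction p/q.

obs 1: x=1 → posterior Beta(15/4, 4/3)
obs 2: x=1 → posterior Beta(19/4, 4/3)
obs 3: x=1 → posterior Beta(23/4, 4/3)
obs 4: x=0 → posterior Beta(23/4, 7/3)
obs 5: x=1 → posterior Beta(27/4, 7/3)
obs 6: x=0 → posterior Beta(27/4, 10/3)
obs 7: x=1 → posterior Beta(31/4, 10/3)
obs 8: x=1 → posterior Beta(35/4, 10/3)

alpha=35/4, beta=10/3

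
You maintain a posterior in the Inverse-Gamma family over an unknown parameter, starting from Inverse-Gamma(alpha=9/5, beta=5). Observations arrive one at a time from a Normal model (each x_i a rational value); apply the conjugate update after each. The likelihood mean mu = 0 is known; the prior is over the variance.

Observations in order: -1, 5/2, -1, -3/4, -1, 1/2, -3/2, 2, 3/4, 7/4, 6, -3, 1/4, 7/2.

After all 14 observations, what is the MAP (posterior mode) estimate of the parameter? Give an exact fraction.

obs 1: x=-1 → posterior Inverse-Gamma(23/10, 11/2)
obs 2: x=5/2 → posterior Inverse-Gamma(14/5, 69/8)
obs 3: x=-1 → posterior Inverse-Gamma(33/10, 73/8)
obs 4: x=-3/4 → posterior Inverse-Gamma(19/5, 301/32)
obs 5: x=-1 → posterior Inverse-Gamma(43/10, 317/32)
obs 6: x=1/2 → posterior Inverse-Gamma(24/5, 321/32)
obs 7: x=-3/2 → posterior Inverse-Gamma(53/10, 357/32)
obs 8: x=2 → posterior Inverse-Gamma(29/5, 421/32)
obs 9: x=3/4 → posterior Inverse-Gamma(63/10, 215/16)
obs 10: x=7/4 → posterior Inverse-Gamma(34/5, 479/32)
obs 11: x=6 → posterior Inverse-Gamma(73/10, 1055/32)
obs 12: x=-3 → posterior Inverse-Gamma(39/5, 1199/32)
obs 13: x=1/4 → posterior Inverse-Gamma(83/10, 75/2)
obs 14: x=7/2 → posterior Inverse-Gamma(44/5, 349/8)

1745/392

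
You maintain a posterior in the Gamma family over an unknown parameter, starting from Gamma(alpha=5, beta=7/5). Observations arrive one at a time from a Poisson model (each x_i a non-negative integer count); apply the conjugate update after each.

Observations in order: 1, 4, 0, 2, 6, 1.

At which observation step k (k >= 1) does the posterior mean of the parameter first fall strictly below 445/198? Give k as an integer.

obs 1: x=1 → posterior Gamma(6, 12/5)
obs 2: x=4 → posterior Gamma(10, 17/5)
obs 3: x=0 → posterior Gamma(10, 22/5)
obs 4: x=2 → posterior Gamma(12, 27/5)
obs 5: x=6 → posterior Gamma(18, 32/5)
obs 6: x=1 → posterior Gamma(19, 37/5)

k = 4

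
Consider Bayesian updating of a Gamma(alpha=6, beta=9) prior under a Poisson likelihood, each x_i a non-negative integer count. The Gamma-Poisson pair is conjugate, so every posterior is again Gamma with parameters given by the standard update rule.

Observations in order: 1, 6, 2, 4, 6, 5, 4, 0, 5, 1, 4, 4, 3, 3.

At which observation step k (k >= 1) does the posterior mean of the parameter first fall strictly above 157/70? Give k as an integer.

k = 12

obs 1: x=1 → posterior Gamma(7, 10)
obs 2: x=6 → posterior Gamma(13, 11)
obs 3: x=2 → posterior Gamma(15, 12)
obs 4: x=4 → posterior Gamma(19, 13)
obs 5: x=6 → posterior Gamma(25, 14)
obs 6: x=5 → posterior Gamma(30, 15)
obs 7: x=4 → posterior Gamma(34, 16)
obs 8: x=0 → posterior Gamma(34, 17)
obs 9: x=5 → posterior Gamma(39, 18)
obs 10: x=1 → posterior Gamma(40, 19)
obs 11: x=4 → posterior Gamma(44, 20)
obs 12: x=4 → posterior Gamma(48, 21)
obs 13: x=3 → posterior Gamma(51, 22)
obs 14: x=3 → posterior Gamma(54, 23)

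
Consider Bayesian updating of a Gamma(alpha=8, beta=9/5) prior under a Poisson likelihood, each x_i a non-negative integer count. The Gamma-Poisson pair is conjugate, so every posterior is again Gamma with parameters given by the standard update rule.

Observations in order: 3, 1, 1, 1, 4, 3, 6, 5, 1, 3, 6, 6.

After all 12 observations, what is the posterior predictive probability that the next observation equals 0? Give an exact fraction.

obs 1: x=3 → posterior Gamma(11, 14/5)
obs 2: x=1 → posterior Gamma(12, 19/5)
obs 3: x=1 → posterior Gamma(13, 24/5)
obs 4: x=1 → posterior Gamma(14, 29/5)
obs 5: x=4 → posterior Gamma(18, 34/5)
obs 6: x=3 → posterior Gamma(21, 39/5)
obs 7: x=6 → posterior Gamma(27, 44/5)
obs 8: x=5 → posterior Gamma(32, 49/5)
obs 9: x=1 → posterior Gamma(33, 54/5)
obs 10: x=3 → posterior Gamma(36, 59/5)
obs 11: x=6 → posterior Gamma(42, 64/5)
obs 12: x=6 → posterior Gamma(48, 69/5)

18397395950801915076652060908664927981851936172673385761641096101224912899721670333995841/528594386904627157409233606057552461451310766870158880851765791697806752898093045856075776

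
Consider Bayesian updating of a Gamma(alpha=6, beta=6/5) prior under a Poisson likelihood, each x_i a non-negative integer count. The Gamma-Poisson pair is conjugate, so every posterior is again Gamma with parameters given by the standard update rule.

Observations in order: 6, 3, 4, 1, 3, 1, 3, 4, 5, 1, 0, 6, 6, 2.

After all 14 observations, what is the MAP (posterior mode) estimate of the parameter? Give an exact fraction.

obs 1: x=6 → posterior Gamma(12, 11/5)
obs 2: x=3 → posterior Gamma(15, 16/5)
obs 3: x=4 → posterior Gamma(19, 21/5)
obs 4: x=1 → posterior Gamma(20, 26/5)
obs 5: x=3 → posterior Gamma(23, 31/5)
obs 6: x=1 → posterior Gamma(24, 36/5)
obs 7: x=3 → posterior Gamma(27, 41/5)
obs 8: x=4 → posterior Gamma(31, 46/5)
obs 9: x=5 → posterior Gamma(36, 51/5)
obs 10: x=1 → posterior Gamma(37, 56/5)
obs 11: x=0 → posterior Gamma(37, 61/5)
obs 12: x=6 → posterior Gamma(43, 66/5)
obs 13: x=6 → posterior Gamma(49, 71/5)
obs 14: x=2 → posterior Gamma(51, 76/5)

125/38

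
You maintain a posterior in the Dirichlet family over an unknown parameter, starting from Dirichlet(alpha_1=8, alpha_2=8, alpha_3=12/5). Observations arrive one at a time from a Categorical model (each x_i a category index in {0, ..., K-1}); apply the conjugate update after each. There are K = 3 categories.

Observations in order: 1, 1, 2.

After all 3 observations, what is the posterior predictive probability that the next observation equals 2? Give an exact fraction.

17/107

obs 1: x=1 → posterior Dirichlet(8, 9, 12/5)
obs 2: x=1 → posterior Dirichlet(8, 10, 12/5)
obs 3: x=2 → posterior Dirichlet(8, 10, 17/5)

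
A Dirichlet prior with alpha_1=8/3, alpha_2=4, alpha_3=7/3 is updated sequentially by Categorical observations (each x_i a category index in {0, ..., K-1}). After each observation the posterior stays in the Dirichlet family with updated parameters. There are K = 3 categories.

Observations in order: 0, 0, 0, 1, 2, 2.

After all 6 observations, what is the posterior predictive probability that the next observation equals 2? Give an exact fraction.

obs 1: x=0 → posterior Dirichlet(11/3, 4, 7/3)
obs 2: x=0 → posterior Dirichlet(14/3, 4, 7/3)
obs 3: x=0 → posterior Dirichlet(17/3, 4, 7/3)
obs 4: x=1 → posterior Dirichlet(17/3, 5, 7/3)
obs 5: x=2 → posterior Dirichlet(17/3, 5, 10/3)
obs 6: x=2 → posterior Dirichlet(17/3, 5, 13/3)

13/45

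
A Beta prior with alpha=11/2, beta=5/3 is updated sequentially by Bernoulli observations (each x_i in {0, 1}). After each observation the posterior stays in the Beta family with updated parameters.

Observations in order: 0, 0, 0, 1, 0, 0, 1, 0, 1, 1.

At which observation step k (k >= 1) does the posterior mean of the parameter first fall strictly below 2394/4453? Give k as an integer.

obs 1: x=0 → posterior Beta(11/2, 8/3)
obs 2: x=0 → posterior Beta(11/2, 11/3)
obs 3: x=0 → posterior Beta(11/2, 14/3)
obs 4: x=1 → posterior Beta(13/2, 14/3)
obs 5: x=0 → posterior Beta(13/2, 17/3)
obs 6: x=0 → posterior Beta(13/2, 20/3)
obs 7: x=1 → posterior Beta(15/2, 20/3)
obs 8: x=0 → posterior Beta(15/2, 23/3)
obs 9: x=1 → posterior Beta(17/2, 23/3)
obs 10: x=1 → posterior Beta(19/2, 23/3)

k = 5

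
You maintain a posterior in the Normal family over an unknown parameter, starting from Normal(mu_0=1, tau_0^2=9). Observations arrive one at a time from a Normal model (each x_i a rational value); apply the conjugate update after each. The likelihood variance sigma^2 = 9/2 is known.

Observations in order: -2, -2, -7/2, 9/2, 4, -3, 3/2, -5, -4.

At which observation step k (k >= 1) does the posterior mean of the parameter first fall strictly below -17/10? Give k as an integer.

k = 3

obs 1: x=-2 → posterior Normal(-1, 3)
obs 2: x=-2 → posterior Normal(-7/5, 9/5)
obs 3: x=-7/2 → posterior Normal(-2, 9/7)
obs 4: x=9/2 → posterior Normal(-5/9, 1)
obs 5: x=4 → posterior Normal(3/11, 9/11)
obs 6: x=-3 → posterior Normal(-3/13, 9/13)
obs 7: x=3/2 → posterior Normal(0, 3/5)
obs 8: x=-5 → posterior Normal(-10/17, 9/17)
obs 9: x=-4 → posterior Normal(-18/19, 9/19)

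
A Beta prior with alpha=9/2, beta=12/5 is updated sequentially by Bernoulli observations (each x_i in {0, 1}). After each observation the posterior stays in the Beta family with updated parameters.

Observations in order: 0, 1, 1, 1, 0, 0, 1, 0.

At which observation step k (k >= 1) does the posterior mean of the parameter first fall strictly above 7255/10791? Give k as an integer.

k = 4

obs 1: x=0 → posterior Beta(9/2, 17/5)
obs 2: x=1 → posterior Beta(11/2, 17/5)
obs 3: x=1 → posterior Beta(13/2, 17/5)
obs 4: x=1 → posterior Beta(15/2, 17/5)
obs 5: x=0 → posterior Beta(15/2, 22/5)
obs 6: x=0 → posterior Beta(15/2, 27/5)
obs 7: x=1 → posterior Beta(17/2, 27/5)
obs 8: x=0 → posterior Beta(17/2, 32/5)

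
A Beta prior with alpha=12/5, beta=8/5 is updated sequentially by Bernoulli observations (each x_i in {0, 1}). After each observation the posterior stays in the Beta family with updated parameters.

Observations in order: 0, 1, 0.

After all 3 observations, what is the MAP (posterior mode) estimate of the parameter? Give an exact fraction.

12/25

obs 1: x=0 → posterior Beta(12/5, 13/5)
obs 2: x=1 → posterior Beta(17/5, 13/5)
obs 3: x=0 → posterior Beta(17/5, 18/5)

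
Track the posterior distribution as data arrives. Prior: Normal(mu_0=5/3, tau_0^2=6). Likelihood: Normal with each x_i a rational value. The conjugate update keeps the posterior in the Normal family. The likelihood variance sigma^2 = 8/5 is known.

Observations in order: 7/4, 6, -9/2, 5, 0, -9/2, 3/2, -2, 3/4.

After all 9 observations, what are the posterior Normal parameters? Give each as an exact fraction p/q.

obs 1: x=7/4 → posterior Normal(395/228, 24/19)
obs 2: x=6 → posterior Normal(1475/408, 12/17)
obs 3: x=-9/2 → posterior Normal(95/84, 24/49)
obs 4: x=5 → posterior Normal(1565/768, 3/8)
obs 5: x=0 → posterior Normal(1565/948, 24/79)
obs 6: x=-9/2 → posterior Normal(755/1128, 12/47)
obs 7: x=3/2 → posterior Normal(1025/1308, 24/109)
obs 8: x=-2 → posterior Normal(665/1488, 6/31)
obs 9: x=3/4 → posterior Normal(200/417, 24/139)

mu_0=200/417, tau_0^2=24/139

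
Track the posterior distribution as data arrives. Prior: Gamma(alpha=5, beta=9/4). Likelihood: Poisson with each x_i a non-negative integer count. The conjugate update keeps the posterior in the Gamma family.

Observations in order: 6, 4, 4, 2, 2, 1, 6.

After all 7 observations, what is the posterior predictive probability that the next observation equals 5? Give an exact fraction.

obs 1: x=6 → posterior Gamma(11, 13/4)
obs 2: x=4 → posterior Gamma(15, 17/4)
obs 3: x=4 → posterior Gamma(19, 21/4)
obs 4: x=2 → posterior Gamma(21, 25/4)
obs 5: x=2 → posterior Gamma(23, 29/4)
obs 6: x=1 → posterior Gamma(24, 33/4)
obs 7: x=6 → posterior Gamma(30, 37/4)

31680805586678470797323115353114683554687903254989357056/280178615691291310066515073129601716457550332348938233401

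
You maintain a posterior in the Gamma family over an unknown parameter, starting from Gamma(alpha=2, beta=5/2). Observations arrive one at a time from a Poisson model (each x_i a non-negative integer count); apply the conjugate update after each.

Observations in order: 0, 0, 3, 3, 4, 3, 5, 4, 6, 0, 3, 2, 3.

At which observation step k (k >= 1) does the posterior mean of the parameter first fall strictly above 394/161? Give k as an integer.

k = 9

obs 1: x=0 → posterior Gamma(2, 7/2)
obs 2: x=0 → posterior Gamma(2, 9/2)
obs 3: x=3 → posterior Gamma(5, 11/2)
obs 4: x=3 → posterior Gamma(8, 13/2)
obs 5: x=4 → posterior Gamma(12, 15/2)
obs 6: x=3 → posterior Gamma(15, 17/2)
obs 7: x=5 → posterior Gamma(20, 19/2)
obs 8: x=4 → posterior Gamma(24, 21/2)
obs 9: x=6 → posterior Gamma(30, 23/2)
obs 10: x=0 → posterior Gamma(30, 25/2)
obs 11: x=3 → posterior Gamma(33, 27/2)
obs 12: x=2 → posterior Gamma(35, 29/2)
obs 13: x=3 → posterior Gamma(38, 31/2)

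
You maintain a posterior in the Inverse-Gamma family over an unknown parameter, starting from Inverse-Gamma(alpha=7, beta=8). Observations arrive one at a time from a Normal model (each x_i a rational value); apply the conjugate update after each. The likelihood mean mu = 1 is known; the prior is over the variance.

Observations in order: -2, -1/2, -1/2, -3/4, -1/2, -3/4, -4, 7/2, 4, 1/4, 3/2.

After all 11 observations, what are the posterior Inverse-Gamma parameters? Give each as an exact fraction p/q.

obs 1: x=-2 → posterior Inverse-Gamma(15/2, 25/2)
obs 2: x=-1/2 → posterior Inverse-Gamma(8, 109/8)
obs 3: x=-1/2 → posterior Inverse-Gamma(17/2, 59/4)
obs 4: x=-3/4 → posterior Inverse-Gamma(9, 521/32)
obs 5: x=-1/2 → posterior Inverse-Gamma(19/2, 557/32)
obs 6: x=-3/4 → posterior Inverse-Gamma(10, 303/16)
obs 7: x=-4 → posterior Inverse-Gamma(21/2, 503/16)
obs 8: x=7/2 → posterior Inverse-Gamma(11, 553/16)
obs 9: x=4 → posterior Inverse-Gamma(23/2, 625/16)
obs 10: x=1/4 → posterior Inverse-Gamma(12, 1259/32)
obs 11: x=3/2 → posterior Inverse-Gamma(25/2, 1263/32)

alpha=25/2, beta=1263/32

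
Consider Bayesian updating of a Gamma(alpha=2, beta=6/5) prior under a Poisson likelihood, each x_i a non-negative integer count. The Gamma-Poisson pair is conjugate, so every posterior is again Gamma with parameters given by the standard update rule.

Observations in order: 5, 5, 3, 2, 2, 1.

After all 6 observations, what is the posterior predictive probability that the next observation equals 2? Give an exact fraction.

70179346328929603856153941377024000/302862043149743582494593171234930481

obs 1: x=5 → posterior Gamma(7, 11/5)
obs 2: x=5 → posterior Gamma(12, 16/5)
obs 3: x=3 → posterior Gamma(15, 21/5)
obs 4: x=2 → posterior Gamma(17, 26/5)
obs 5: x=2 → posterior Gamma(19, 31/5)
obs 6: x=1 → posterior Gamma(20, 36/5)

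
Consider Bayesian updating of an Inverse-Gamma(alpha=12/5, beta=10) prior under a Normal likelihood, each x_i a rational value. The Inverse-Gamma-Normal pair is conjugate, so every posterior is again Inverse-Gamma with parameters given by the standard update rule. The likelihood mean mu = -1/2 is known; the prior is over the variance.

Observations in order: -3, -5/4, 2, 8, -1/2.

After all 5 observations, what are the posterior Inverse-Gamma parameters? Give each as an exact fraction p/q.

alpha=49/10, beta=1685/32

obs 1: x=-3 → posterior Inverse-Gamma(29/10, 105/8)
obs 2: x=-5/4 → posterior Inverse-Gamma(17/5, 429/32)
obs 3: x=2 → posterior Inverse-Gamma(39/10, 529/32)
obs 4: x=8 → posterior Inverse-Gamma(22/5, 1685/32)
obs 5: x=-1/2 → posterior Inverse-Gamma(49/10, 1685/32)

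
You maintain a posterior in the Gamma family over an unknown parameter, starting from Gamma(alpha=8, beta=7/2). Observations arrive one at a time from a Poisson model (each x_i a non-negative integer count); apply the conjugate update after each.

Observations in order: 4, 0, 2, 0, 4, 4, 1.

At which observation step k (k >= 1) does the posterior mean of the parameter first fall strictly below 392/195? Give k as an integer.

obs 1: x=4 → posterior Gamma(12, 9/2)
obs 2: x=0 → posterior Gamma(12, 11/2)
obs 3: x=2 → posterior Gamma(14, 13/2)
obs 4: x=0 → posterior Gamma(14, 15/2)
obs 5: x=4 → posterior Gamma(18, 17/2)
obs 6: x=4 → posterior Gamma(22, 19/2)
obs 7: x=1 → posterior Gamma(23, 21/2)

k = 4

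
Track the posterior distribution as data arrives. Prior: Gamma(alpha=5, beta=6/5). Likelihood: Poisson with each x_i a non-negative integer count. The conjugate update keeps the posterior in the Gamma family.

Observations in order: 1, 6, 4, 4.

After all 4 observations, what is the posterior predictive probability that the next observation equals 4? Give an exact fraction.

obs 1: x=1 → posterior Gamma(6, 11/5)
obs 2: x=6 → posterior Gamma(12, 16/5)
obs 3: x=4 → posterior Gamma(16, 21/5)
obs 4: x=4 → posterior Gamma(20, 26/5)

110289849041924573777482779852800000/620412660965527688188300451573157121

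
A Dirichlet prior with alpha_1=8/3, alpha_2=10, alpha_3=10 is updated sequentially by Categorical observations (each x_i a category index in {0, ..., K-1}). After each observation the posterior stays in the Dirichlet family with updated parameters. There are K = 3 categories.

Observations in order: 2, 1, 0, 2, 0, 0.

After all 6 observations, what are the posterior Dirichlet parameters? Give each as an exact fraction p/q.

alpha_1=17/3, alpha_2=11, alpha_3=12

obs 1: x=2 → posterior Dirichlet(8/3, 10, 11)
obs 2: x=1 → posterior Dirichlet(8/3, 11, 11)
obs 3: x=0 → posterior Dirichlet(11/3, 11, 11)
obs 4: x=2 → posterior Dirichlet(11/3, 11, 12)
obs 5: x=0 → posterior Dirichlet(14/3, 11, 12)
obs 6: x=0 → posterior Dirichlet(17/3, 11, 12)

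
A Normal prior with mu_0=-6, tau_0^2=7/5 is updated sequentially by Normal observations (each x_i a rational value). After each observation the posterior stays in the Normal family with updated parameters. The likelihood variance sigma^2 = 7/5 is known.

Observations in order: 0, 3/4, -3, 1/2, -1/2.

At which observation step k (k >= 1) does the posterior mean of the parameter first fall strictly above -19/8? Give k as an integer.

obs 1: x=0 → posterior Normal(-3, 7/10)
obs 2: x=3/4 → posterior Normal(-7/4, 7/15)
obs 3: x=-3 → posterior Normal(-33/16, 7/20)
obs 4: x=1/2 → posterior Normal(-31/20, 7/25)
obs 5: x=-1/2 → posterior Normal(-11/8, 7/30)

k = 2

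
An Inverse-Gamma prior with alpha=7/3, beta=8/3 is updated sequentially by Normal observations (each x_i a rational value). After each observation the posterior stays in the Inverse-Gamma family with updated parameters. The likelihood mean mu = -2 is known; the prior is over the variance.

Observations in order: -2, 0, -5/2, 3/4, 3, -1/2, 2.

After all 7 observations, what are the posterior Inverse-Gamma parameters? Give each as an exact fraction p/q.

alpha=35/6, beta=2899/96

obs 1: x=-2 → posterior Inverse-Gamma(17/6, 8/3)
obs 2: x=0 → posterior Inverse-Gamma(10/3, 14/3)
obs 3: x=-5/2 → posterior Inverse-Gamma(23/6, 115/24)
obs 4: x=3/4 → posterior Inverse-Gamma(13/3, 823/96)
obs 5: x=3 → posterior Inverse-Gamma(29/6, 2023/96)
obs 6: x=-1/2 → posterior Inverse-Gamma(16/3, 2131/96)
obs 7: x=2 → posterior Inverse-Gamma(35/6, 2899/96)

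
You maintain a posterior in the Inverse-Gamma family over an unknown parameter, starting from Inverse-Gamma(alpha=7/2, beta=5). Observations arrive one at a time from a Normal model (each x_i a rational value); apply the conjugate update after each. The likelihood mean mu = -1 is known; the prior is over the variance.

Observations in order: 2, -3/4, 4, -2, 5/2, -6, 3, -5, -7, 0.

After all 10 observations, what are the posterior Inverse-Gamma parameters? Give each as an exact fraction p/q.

alpha=17/2, beta=2421/32

obs 1: x=2 → posterior Inverse-Gamma(4, 19/2)
obs 2: x=-3/4 → posterior Inverse-Gamma(9/2, 305/32)
obs 3: x=4 → posterior Inverse-Gamma(5, 705/32)
obs 4: x=-2 → posterior Inverse-Gamma(11/2, 721/32)
obs 5: x=5/2 → posterior Inverse-Gamma(6, 917/32)
obs 6: x=-6 → posterior Inverse-Gamma(13/2, 1317/32)
obs 7: x=3 → posterior Inverse-Gamma(7, 1573/32)
obs 8: x=-5 → posterior Inverse-Gamma(15/2, 1829/32)
obs 9: x=-7 → posterior Inverse-Gamma(8, 2405/32)
obs 10: x=0 → posterior Inverse-Gamma(17/2, 2421/32)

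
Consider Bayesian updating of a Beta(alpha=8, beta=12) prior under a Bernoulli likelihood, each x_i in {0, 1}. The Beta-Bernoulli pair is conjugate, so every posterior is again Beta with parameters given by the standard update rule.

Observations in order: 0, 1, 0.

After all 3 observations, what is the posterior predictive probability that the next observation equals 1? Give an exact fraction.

obs 1: x=0 → posterior Beta(8, 13)
obs 2: x=1 → posterior Beta(9, 13)
obs 3: x=0 → posterior Beta(9, 14)

9/23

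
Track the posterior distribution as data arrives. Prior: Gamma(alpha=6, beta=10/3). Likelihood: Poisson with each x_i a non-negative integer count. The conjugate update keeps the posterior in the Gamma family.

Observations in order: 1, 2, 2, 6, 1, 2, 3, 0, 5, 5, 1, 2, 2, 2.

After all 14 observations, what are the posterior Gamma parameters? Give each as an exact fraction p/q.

alpha=40, beta=52/3

obs 1: x=1 → posterior Gamma(7, 13/3)
obs 2: x=2 → posterior Gamma(9, 16/3)
obs 3: x=2 → posterior Gamma(11, 19/3)
obs 4: x=6 → posterior Gamma(17, 22/3)
obs 5: x=1 → posterior Gamma(18, 25/3)
obs 6: x=2 → posterior Gamma(20, 28/3)
obs 7: x=3 → posterior Gamma(23, 31/3)
obs 8: x=0 → posterior Gamma(23, 34/3)
obs 9: x=5 → posterior Gamma(28, 37/3)
obs 10: x=5 → posterior Gamma(33, 40/3)
obs 11: x=1 → posterior Gamma(34, 43/3)
obs 12: x=2 → posterior Gamma(36, 46/3)
obs 13: x=2 → posterior Gamma(38, 49/3)
obs 14: x=2 → posterior Gamma(40, 52/3)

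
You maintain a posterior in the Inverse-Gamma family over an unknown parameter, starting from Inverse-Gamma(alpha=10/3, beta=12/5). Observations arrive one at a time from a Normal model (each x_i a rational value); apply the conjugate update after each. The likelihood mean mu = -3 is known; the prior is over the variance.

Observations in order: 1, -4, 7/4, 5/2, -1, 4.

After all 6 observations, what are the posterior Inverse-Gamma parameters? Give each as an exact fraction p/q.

alpha=19/3, beta=10209/160

obs 1: x=1 → posterior Inverse-Gamma(23/6, 52/5)
obs 2: x=-4 → posterior Inverse-Gamma(13/3, 109/10)
obs 3: x=7/4 → posterior Inverse-Gamma(29/6, 3549/160)
obs 4: x=5/2 → posterior Inverse-Gamma(16/3, 5969/160)
obs 5: x=-1 → posterior Inverse-Gamma(35/6, 6289/160)
obs 6: x=4 → posterior Inverse-Gamma(19/3, 10209/160)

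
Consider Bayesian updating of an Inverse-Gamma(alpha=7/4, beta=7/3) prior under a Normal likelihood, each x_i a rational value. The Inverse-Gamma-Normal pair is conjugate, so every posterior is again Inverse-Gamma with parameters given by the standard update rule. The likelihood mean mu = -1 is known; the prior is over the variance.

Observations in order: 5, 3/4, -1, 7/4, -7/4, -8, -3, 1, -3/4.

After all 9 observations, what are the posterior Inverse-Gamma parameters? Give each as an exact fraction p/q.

obs 1: x=5 → posterior Inverse-Gamma(9/4, 61/3)
obs 2: x=3/4 → posterior Inverse-Gamma(11/4, 2099/96)
obs 3: x=-1 → posterior Inverse-Gamma(13/4, 2099/96)
obs 4: x=7/4 → posterior Inverse-Gamma(15/4, 1231/48)
obs 5: x=-7/4 → posterior Inverse-Gamma(17/4, 2489/96)
obs 6: x=-8 → posterior Inverse-Gamma(19/4, 4841/96)
obs 7: x=-3 → posterior Inverse-Gamma(21/4, 5033/96)
obs 8: x=1 → posterior Inverse-Gamma(23/4, 5225/96)
obs 9: x=-3/4 → posterior Inverse-Gamma(25/4, 1307/24)

alpha=25/4, beta=1307/24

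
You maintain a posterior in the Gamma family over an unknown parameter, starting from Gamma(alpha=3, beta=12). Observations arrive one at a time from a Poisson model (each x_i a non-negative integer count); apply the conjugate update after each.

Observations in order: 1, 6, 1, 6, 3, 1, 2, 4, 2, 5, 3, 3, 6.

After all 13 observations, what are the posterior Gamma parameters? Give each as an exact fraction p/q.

obs 1: x=1 → posterior Gamma(4, 13)
obs 2: x=6 → posterior Gamma(10, 14)
obs 3: x=1 → posterior Gamma(11, 15)
obs 4: x=6 → posterior Gamma(17, 16)
obs 5: x=3 → posterior Gamma(20, 17)
obs 6: x=1 → posterior Gamma(21, 18)
obs 7: x=2 → posterior Gamma(23, 19)
obs 8: x=4 → posterior Gamma(27, 20)
obs 9: x=2 → posterior Gamma(29, 21)
obs 10: x=5 → posterior Gamma(34, 22)
obs 11: x=3 → posterior Gamma(37, 23)
obs 12: x=3 → posterior Gamma(40, 24)
obs 13: x=6 → posterior Gamma(46, 25)

alpha=46, beta=25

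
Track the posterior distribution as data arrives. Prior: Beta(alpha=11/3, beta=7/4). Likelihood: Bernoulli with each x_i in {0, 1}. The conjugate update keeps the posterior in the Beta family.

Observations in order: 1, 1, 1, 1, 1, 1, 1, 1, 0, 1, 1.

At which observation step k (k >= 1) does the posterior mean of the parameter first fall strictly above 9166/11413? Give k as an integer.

obs 1: x=1 → posterior Beta(14/3, 7/4)
obs 2: x=1 → posterior Beta(17/3, 7/4)
obs 3: x=1 → posterior Beta(20/3, 7/4)
obs 4: x=1 → posterior Beta(23/3, 7/4)
obs 5: x=1 → posterior Beta(26/3, 7/4)
obs 6: x=1 → posterior Beta(29/3, 7/4)
obs 7: x=1 → posterior Beta(32/3, 7/4)
obs 8: x=1 → posterior Beta(35/3, 7/4)
obs 9: x=0 → posterior Beta(35/3, 11/4)
obs 10: x=1 → posterior Beta(38/3, 11/4)
obs 11: x=1 → posterior Beta(41/3, 11/4)

k = 4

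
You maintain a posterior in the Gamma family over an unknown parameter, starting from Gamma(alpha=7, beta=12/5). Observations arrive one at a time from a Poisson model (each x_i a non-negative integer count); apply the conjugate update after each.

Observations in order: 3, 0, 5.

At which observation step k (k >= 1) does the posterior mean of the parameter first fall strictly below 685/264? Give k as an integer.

k = 2

obs 1: x=3 → posterior Gamma(10, 17/5)
obs 2: x=0 → posterior Gamma(10, 22/5)
obs 3: x=5 → posterior Gamma(15, 27/5)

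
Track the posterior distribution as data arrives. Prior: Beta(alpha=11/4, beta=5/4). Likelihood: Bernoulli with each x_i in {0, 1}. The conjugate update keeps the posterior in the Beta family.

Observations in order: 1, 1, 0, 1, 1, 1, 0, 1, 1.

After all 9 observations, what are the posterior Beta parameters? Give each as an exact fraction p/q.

alpha=39/4, beta=13/4

obs 1: x=1 → posterior Beta(15/4, 5/4)
obs 2: x=1 → posterior Beta(19/4, 5/4)
obs 3: x=0 → posterior Beta(19/4, 9/4)
obs 4: x=1 → posterior Beta(23/4, 9/4)
obs 5: x=1 → posterior Beta(27/4, 9/4)
obs 6: x=1 → posterior Beta(31/4, 9/4)
obs 7: x=0 → posterior Beta(31/4, 13/4)
obs 8: x=1 → posterior Beta(35/4, 13/4)
obs 9: x=1 → posterior Beta(39/4, 13/4)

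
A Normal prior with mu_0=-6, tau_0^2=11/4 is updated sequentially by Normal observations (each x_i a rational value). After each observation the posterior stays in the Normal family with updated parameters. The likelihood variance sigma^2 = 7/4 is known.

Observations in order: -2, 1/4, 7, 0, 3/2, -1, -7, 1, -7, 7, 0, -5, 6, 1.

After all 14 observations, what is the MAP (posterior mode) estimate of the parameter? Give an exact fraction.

-13/92

obs 1: x=-2 → posterior Normal(-32/9, 77/72)
obs 2: x=1/4 → posterior Normal(-245/116, 77/116)
obs 3: x=7 → posterior Normal(63/160, 77/160)
obs 4: x=0 → posterior Normal(21/68, 77/204)
obs 5: x=3/2 → posterior Normal(129/248, 77/248)
obs 6: x=-1 → posterior Normal(85/292, 77/292)
obs 7: x=-7 → posterior Normal(-223/336, 11/48)
obs 8: x=1 → posterior Normal(-179/380, 77/380)
obs 9: x=-7 → posterior Normal(-487/424, 77/424)
obs 10: x=7 → posterior Normal(-179/468, 77/468)
obs 11: x=0 → posterior Normal(-179/512, 77/512)
obs 12: x=-5 → posterior Normal(-399/556, 77/556)
obs 13: x=6 → posterior Normal(-9/40, 77/600)
obs 14: x=1 → posterior Normal(-13/92, 11/92)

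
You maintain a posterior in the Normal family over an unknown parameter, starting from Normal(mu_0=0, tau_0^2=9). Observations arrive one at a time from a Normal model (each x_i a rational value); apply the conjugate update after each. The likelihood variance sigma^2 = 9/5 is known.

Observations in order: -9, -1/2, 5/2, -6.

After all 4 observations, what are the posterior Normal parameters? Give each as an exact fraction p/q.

obs 1: x=-9 → posterior Normal(-15/2, 3/2)
obs 2: x=-1/2 → posterior Normal(-95/22, 9/11)
obs 3: x=5/2 → posterior Normal(-35/16, 9/16)
obs 4: x=-6 → posterior Normal(-65/21, 3/7)

mu_0=-65/21, tau_0^2=3/7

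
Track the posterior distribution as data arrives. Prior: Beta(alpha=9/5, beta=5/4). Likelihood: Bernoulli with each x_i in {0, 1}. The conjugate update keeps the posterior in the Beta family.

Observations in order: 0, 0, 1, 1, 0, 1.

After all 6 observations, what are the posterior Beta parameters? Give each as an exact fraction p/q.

obs 1: x=0 → posterior Beta(9/5, 9/4)
obs 2: x=0 → posterior Beta(9/5, 13/4)
obs 3: x=1 → posterior Beta(14/5, 13/4)
obs 4: x=1 → posterior Beta(19/5, 13/4)
obs 5: x=0 → posterior Beta(19/5, 17/4)
obs 6: x=1 → posterior Beta(24/5, 17/4)

alpha=24/5, beta=17/4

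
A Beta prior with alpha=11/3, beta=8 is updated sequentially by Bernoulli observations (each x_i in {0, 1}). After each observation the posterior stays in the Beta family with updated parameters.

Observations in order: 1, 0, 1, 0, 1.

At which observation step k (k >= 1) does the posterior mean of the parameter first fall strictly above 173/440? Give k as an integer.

k = 5

obs 1: x=1 → posterior Beta(14/3, 8)
obs 2: x=0 → posterior Beta(14/3, 9)
obs 3: x=1 → posterior Beta(17/3, 9)
obs 4: x=0 → posterior Beta(17/3, 10)
obs 5: x=1 → posterior Beta(20/3, 10)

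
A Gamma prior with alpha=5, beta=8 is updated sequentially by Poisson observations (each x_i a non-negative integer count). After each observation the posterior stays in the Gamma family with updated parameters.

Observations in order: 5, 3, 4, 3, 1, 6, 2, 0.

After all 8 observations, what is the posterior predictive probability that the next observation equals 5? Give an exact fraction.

19717103475475549600718622028668491268096/684326450885775034048946719925754910487329

obs 1: x=5 → posterior Gamma(10, 9)
obs 2: x=3 → posterior Gamma(13, 10)
obs 3: x=4 → posterior Gamma(17, 11)
obs 4: x=3 → posterior Gamma(20, 12)
obs 5: x=1 → posterior Gamma(21, 13)
obs 6: x=6 → posterior Gamma(27, 14)
obs 7: x=2 → posterior Gamma(29, 15)
obs 8: x=0 → posterior Gamma(29, 16)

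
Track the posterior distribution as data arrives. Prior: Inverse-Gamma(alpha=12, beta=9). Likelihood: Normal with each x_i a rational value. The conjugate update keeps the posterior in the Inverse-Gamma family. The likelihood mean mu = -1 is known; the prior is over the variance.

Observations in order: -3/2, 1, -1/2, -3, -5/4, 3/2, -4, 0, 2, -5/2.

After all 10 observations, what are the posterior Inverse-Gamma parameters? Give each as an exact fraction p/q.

obs 1: x=-3/2 → posterior Inverse-Gamma(25/2, 73/8)
obs 2: x=1 → posterior Inverse-Gamma(13, 89/8)
obs 3: x=-1/2 → posterior Inverse-Gamma(27/2, 45/4)
obs 4: x=-3 → posterior Inverse-Gamma(14, 53/4)
obs 5: x=-5/4 → posterior Inverse-Gamma(29/2, 425/32)
obs 6: x=3/2 → posterior Inverse-Gamma(15, 525/32)
obs 7: x=-4 → posterior Inverse-Gamma(31/2, 669/32)
obs 8: x=0 → posterior Inverse-Gamma(16, 685/32)
obs 9: x=2 → posterior Inverse-Gamma(33/2, 829/32)
obs 10: x=-5/2 → posterior Inverse-Gamma(17, 865/32)

alpha=17, beta=865/32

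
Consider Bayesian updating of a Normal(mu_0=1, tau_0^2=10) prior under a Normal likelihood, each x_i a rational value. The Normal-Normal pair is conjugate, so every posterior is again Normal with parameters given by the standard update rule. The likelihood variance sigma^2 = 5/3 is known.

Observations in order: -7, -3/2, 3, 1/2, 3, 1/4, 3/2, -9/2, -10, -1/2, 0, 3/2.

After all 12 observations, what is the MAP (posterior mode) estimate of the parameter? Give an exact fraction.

-163/146

obs 1: x=-7 → posterior Normal(-41/7, 10/7)
obs 2: x=-3/2 → posterior Normal(-50/13, 10/13)
obs 3: x=3 → posterior Normal(-32/19, 10/19)
obs 4: x=1/2 → posterior Normal(-29/25, 2/5)
obs 5: x=3 → posterior Normal(-11/31, 10/31)
obs 6: x=1/4 → posterior Normal(-19/74, 10/37)
obs 7: x=3/2 → posterior Normal(-1/86, 10/43)
obs 8: x=-9/2 → posterior Normal(-55/98, 10/49)
obs 9: x=-10 → posterior Normal(-35/22, 2/11)
obs 10: x=-1/2 → posterior Normal(-181/122, 10/61)
obs 11: x=0 → posterior Normal(-181/134, 10/67)
obs 12: x=3/2 → posterior Normal(-163/146, 10/73)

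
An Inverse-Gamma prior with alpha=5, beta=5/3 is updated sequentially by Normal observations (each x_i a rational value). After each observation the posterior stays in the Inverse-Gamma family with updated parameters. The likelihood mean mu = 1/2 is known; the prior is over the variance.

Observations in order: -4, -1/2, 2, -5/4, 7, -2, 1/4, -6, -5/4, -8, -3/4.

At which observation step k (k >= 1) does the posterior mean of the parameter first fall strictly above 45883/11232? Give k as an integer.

obs 1: x=-4 → posterior Inverse-Gamma(11/2, 283/24)
obs 2: x=-1/2 → posterior Inverse-Gamma(6, 295/24)
obs 3: x=2 → posterior Inverse-Gamma(13/2, 161/12)
obs 4: x=-5/4 → posterior Inverse-Gamma(7, 1435/96)
obs 5: x=7 → posterior Inverse-Gamma(15/2, 3463/96)
obs 6: x=-2 → posterior Inverse-Gamma(8, 3763/96)
obs 7: x=1/4 → posterior Inverse-Gamma(17/2, 1883/48)
obs 8: x=-6 → posterior Inverse-Gamma(9, 2897/48)
obs 9: x=-5/4 → posterior Inverse-Gamma(19/2, 5941/96)
obs 10: x=-8 → posterior Inverse-Gamma(10, 9409/96)
obs 11: x=-3/4 → posterior Inverse-Gamma(21/2, 2371/24)

k = 5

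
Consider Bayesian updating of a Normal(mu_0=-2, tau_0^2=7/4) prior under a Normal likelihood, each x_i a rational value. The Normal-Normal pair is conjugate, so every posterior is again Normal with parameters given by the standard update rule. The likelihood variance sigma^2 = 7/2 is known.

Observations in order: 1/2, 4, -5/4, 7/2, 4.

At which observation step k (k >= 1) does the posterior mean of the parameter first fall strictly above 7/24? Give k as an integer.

obs 1: x=1/2 → posterior Normal(-7/6, 7/6)
obs 2: x=4 → posterior Normal(1/8, 7/8)
obs 3: x=-5/4 → posterior Normal(-3/20, 7/10)
obs 4: x=7/2 → posterior Normal(11/24, 7/12)
obs 5: x=4 → posterior Normal(27/28, 1/2)

k = 4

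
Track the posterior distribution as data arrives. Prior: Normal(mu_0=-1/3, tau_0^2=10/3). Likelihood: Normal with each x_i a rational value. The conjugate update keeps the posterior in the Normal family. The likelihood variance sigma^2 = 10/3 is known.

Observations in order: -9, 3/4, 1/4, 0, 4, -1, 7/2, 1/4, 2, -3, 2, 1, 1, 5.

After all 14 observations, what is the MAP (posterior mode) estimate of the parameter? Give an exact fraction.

77/180

obs 1: x=-9 → posterior Normal(-14/3, 5/3)
obs 2: x=3/4 → posterior Normal(-103/36, 10/9)
obs 3: x=1/4 → posterior Normal(-25/12, 5/6)
obs 4: x=0 → posterior Normal(-5/3, 2/3)
obs 5: x=4 → posterior Normal(-13/18, 5/9)
obs 6: x=-1 → posterior Normal(-16/21, 10/21)
obs 7: x=7/2 → posterior Normal(-11/48, 5/12)
obs 8: x=1/4 → posterior Normal(-19/108, 10/27)
obs 9: x=2 → posterior Normal(1/24, 1/3)
obs 10: x=-3 → posterior Normal(-31/132, 10/33)
obs 11: x=2 → posterior Normal(-7/144, 5/18)
obs 12: x=1 → posterior Normal(5/156, 10/39)
obs 13: x=1 → posterior Normal(17/168, 5/21)
obs 14: x=5 → posterior Normal(77/180, 2/9)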